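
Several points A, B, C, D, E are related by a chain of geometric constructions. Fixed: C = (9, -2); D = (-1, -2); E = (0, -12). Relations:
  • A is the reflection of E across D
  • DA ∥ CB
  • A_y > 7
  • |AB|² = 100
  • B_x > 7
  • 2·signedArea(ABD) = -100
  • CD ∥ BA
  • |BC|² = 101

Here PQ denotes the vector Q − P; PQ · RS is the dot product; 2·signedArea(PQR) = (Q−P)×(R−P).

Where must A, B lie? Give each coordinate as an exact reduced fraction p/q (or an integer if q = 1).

1. A_x = -2  [A is the reflection of E across D]
2. A_y = 8  [A is the reflection of E across D]
   → A = (-2, 8)
3. B_x = 8  [CD ∥ BA ∩ DA ∥ CB]
4. B_y = 8  [CD ∥ BA ∩ DA ∥ CB]
   → B = (8, 8)

A = (-2, 8)
B = (8, 8)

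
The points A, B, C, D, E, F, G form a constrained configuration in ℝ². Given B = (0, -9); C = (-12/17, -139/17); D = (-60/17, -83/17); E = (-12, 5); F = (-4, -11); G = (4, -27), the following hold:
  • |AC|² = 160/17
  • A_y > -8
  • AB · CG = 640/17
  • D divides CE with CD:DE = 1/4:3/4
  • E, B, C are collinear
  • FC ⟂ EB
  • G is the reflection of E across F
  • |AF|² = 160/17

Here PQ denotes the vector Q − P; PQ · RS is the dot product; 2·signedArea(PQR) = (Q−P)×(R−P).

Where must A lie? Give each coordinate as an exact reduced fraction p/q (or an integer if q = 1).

A = (-64/17, -135/17)

1. A_x = -64/17  [line -80/17·x + 320/17·y + 2240/17 = 0 ∩ |AF|² = 160/17]
2. A_y = -135/17  [line -80/17·x + 320/17·y + 2240/17 = 0 ∩ |AF|² = 160/17]
   → A = (-64/17, -135/17)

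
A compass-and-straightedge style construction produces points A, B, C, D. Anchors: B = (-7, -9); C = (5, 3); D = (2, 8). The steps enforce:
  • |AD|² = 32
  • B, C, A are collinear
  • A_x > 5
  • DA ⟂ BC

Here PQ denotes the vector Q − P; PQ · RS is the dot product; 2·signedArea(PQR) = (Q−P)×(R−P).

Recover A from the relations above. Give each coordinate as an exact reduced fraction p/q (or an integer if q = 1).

A = (6, 4)

1. A_x = 6  [B, C, A are collinear ∩ DA ⟂ BC]
2. A_y = 4  [B, C, A are collinear ∩ DA ⟂ BC]
   → A = (6, 4)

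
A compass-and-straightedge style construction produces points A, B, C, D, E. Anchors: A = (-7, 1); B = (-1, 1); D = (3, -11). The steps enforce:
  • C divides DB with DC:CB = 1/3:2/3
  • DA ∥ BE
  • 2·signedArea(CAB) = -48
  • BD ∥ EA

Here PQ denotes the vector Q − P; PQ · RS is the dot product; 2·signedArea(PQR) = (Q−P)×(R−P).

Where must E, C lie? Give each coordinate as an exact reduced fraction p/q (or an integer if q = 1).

C = (5/3, -7)
E = (-11, 13)

1. E_x = -11  [BD ∥ EA ∩ DA ∥ BE]
2. E_y = 13  [BD ∥ EA ∩ DA ∥ BE]
   → E = (-11, 13)
3. C_x = 5/3  [C divides DB with DC:CB = 1/3:2/3]
4. C_y = -7  [C divides DB with DC:CB = 1/3:2/3]
   → C = (5/3, -7)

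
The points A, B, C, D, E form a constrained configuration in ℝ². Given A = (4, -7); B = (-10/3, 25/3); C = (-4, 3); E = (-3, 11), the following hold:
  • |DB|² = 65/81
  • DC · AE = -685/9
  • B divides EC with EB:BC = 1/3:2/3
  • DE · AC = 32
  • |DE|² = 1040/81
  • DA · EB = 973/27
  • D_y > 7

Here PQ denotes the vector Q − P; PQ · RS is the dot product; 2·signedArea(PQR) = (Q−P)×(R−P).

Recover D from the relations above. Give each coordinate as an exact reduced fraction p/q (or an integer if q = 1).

D = (-31/9, 67/9)

1. D_x = -31/9  [DE · AC = 32 ∩ DA · EB = 973/27]
2. D_y = 67/9  [DE · AC = 32 ∩ DA · EB = 973/27]
   → D = (-31/9, 67/9)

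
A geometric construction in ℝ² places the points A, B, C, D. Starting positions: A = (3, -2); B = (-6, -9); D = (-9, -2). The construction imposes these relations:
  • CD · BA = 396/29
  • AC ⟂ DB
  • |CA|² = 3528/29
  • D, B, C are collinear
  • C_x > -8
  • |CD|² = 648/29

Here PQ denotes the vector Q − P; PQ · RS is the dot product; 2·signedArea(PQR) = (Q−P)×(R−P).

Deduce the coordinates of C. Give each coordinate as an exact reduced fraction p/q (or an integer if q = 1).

1. C_x = -207/29  [D, B, C are collinear ∩ AC ⟂ DB]
2. C_y = -184/29  [D, B, C are collinear ∩ AC ⟂ DB]
   → C = (-207/29, -184/29)

C = (-207/29, -184/29)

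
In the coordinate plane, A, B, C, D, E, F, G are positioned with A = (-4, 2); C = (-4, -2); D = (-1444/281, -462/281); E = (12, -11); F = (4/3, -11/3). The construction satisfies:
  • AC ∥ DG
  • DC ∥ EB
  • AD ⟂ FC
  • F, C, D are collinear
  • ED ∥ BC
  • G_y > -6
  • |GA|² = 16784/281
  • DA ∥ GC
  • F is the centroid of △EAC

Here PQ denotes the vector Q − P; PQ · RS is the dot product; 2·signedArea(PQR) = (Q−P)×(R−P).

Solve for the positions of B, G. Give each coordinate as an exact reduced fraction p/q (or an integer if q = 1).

B = (3692/281, -3191/281)
G = (-1444/281, -1586/281)

1. B_x = 3692/281  [ED ∥ BC ∩ DC ∥ EB]
2. B_y = -3191/281  [ED ∥ BC ∩ DC ∥ EB]
   → B = (3692/281, -3191/281)
3. G_x = -1444/281  [DA ∥ GC ∩ AC ∥ DG]
4. G_y = -1586/281  [DA ∥ GC ∩ AC ∥ DG]
   → G = (-1444/281, -1586/281)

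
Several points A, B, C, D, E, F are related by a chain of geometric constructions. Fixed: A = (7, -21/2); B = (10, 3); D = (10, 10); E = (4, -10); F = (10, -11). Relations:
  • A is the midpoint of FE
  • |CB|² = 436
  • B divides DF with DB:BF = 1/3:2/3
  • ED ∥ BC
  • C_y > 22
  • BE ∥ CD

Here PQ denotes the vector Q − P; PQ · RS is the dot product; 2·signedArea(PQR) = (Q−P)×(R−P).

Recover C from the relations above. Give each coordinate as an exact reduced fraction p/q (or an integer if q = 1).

1. C_x = 16  [BE ∥ CD ∩ ED ∥ BC]
2. C_y = 23  [BE ∥ CD ∩ ED ∥ BC]
   → C = (16, 23)

C = (16, 23)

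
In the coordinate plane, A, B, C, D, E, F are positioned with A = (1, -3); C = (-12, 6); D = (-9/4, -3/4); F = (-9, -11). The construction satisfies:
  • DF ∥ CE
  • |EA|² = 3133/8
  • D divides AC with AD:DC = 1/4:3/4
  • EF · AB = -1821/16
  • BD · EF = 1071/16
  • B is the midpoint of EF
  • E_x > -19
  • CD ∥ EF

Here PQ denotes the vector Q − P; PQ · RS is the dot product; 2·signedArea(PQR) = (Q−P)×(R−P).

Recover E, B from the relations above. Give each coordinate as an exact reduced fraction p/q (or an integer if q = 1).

B = (-111/8, -61/8)
E = (-75/4, -17/4)

1. E_x = -75/4  [CD ∥ EF ∩ DF ∥ CE]
2. E_y = -17/4  [CD ∥ EF ∩ DF ∥ CE]
   → E = (-75/4, -17/4)
3. B_x = -111/8  [B is the midpoint of EF]
4. B_y = -61/8  [B is the midpoint of EF]
   → B = (-111/8, -61/8)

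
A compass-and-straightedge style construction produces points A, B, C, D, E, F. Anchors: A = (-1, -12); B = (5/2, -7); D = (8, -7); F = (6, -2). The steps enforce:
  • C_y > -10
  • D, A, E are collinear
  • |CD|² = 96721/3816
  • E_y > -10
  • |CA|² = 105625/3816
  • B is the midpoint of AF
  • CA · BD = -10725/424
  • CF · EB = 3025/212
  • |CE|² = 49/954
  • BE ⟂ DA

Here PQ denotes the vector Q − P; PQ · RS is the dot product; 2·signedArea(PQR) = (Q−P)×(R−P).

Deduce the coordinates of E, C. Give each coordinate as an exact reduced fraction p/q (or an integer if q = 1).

1. E_x = 805/212  [D, A, E are collinear ∩ BE ⟂ DA]
2. E_y = -1979/212  [D, A, E are collinear ∩ BE ⟂ DA]
   → E = (805/212, -1979/212)
3. C_x = 763/212  [CF · EB = 3025/212 ∩ CA · BD = -10725/424]
4. C_y = -6007/636  [CF · EB = 3025/212 ∩ CA · BD = -10725/424]
   → C = (763/212, -6007/636)

C = (763/212, -6007/636)
E = (805/212, -1979/212)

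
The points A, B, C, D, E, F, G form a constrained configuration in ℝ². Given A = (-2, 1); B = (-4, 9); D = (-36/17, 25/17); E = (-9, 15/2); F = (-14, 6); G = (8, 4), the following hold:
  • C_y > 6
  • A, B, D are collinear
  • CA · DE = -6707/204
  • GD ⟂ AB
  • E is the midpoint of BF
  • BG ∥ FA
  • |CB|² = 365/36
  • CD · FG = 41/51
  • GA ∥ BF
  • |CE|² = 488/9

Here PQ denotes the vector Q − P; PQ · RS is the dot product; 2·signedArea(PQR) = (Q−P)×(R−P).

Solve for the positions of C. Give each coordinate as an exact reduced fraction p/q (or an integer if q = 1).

1. C_x = -5/3  [CA · DE = -6707/204 ∩ CD · FG = 41/51]
2. C_y = 41/6  [CA · DE = -6707/204 ∩ CD · FG = 41/51]
   → C = (-5/3, 41/6)

C = (-5/3, 41/6)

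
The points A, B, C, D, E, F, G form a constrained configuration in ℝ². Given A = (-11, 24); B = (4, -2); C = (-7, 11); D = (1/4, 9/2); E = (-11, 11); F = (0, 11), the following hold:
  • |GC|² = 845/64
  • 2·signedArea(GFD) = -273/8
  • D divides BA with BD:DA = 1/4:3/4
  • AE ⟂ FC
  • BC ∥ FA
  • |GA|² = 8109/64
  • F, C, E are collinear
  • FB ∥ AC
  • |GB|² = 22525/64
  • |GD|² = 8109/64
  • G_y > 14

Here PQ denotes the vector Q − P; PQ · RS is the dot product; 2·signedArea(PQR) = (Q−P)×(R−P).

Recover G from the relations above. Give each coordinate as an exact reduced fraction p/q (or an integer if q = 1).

1. G_x = -43/8  [line 13/2·x + 1/4·y + 251/8 = 0 ∩ |GD|² = 8109/64]
2. G_y = 57/4  [line 13/2·x + 1/4·y + 251/8 = 0 ∩ |GD|² = 8109/64]
   → G = (-43/8, 57/4)

G = (-43/8, 57/4)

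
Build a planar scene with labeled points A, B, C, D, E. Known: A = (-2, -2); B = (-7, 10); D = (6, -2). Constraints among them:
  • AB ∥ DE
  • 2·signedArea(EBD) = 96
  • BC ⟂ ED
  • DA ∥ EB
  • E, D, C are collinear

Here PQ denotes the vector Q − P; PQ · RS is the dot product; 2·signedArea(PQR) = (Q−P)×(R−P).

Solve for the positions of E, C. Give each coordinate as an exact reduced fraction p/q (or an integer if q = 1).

C = (-31/169, 2170/169)
E = (1, 10)

1. E_x = 1  [DA ∥ EB ∩ AB ∥ DE]
2. E_y = 10  [DA ∥ EB ∩ AB ∥ DE]
   → E = (1, 10)
3. C_x = -31/169  [E, D, C are collinear ∩ BC ⟂ ED]
4. C_y = 2170/169  [E, D, C are collinear ∩ BC ⟂ ED]
   → C = (-31/169, 2170/169)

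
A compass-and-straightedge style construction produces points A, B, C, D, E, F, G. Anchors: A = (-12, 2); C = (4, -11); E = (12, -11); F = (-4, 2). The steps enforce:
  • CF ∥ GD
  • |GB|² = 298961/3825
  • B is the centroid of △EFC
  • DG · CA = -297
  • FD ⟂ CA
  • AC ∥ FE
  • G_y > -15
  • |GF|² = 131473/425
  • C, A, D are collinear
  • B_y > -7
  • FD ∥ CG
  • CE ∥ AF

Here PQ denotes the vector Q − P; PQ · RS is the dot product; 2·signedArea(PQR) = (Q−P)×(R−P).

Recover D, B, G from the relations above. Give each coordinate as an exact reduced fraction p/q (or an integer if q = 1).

B = (4, -20/3)
D = (-3052/425, -814/425)
G = (348/425, -6339/425)

1. D_x = -3052/425  [C, A, D are collinear ∩ FD ⟂ CA]
2. D_y = -814/425  [C, A, D are collinear ∩ FD ⟂ CA]
   → D = (-3052/425, -814/425)
3. B_x = 4  [B is the centroid of △EFC]
4. B_y = -20/3  [B is the centroid of △EFC]
   → B = (4, -20/3)
5. G_x = 348/425  [CF ∥ GD ∩ FD ∥ CG]
6. G_y = -6339/425  [CF ∥ GD ∩ FD ∥ CG]
   → G = (348/425, -6339/425)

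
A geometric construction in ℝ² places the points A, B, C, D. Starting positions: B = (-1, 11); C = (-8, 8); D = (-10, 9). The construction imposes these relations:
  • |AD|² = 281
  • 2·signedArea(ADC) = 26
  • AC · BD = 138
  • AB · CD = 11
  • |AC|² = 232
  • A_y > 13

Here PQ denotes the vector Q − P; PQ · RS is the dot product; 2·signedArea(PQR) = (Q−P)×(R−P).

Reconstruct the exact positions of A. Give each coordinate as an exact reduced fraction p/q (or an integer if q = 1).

A = (6, 14)

1. A_x = 6  [2·signedArea(ADC) = 26 ∩ AB · CD = 11]
2. A_y = 14  [2·signedArea(ADC) = 26 ∩ AB · CD = 11]
   → A = (6, 14)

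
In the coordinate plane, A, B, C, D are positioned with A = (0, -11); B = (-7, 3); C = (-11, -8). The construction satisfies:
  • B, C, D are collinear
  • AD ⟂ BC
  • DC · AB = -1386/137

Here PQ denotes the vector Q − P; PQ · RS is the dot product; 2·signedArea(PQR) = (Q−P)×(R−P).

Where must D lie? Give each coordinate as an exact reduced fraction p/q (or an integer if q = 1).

1. D_x = -1463/137  [B, C, D are collinear ∩ AD ⟂ BC]
2. D_y = -975/137  [B, C, D are collinear ∩ AD ⟂ BC]
   → D = (-1463/137, -975/137)

D = (-1463/137, -975/137)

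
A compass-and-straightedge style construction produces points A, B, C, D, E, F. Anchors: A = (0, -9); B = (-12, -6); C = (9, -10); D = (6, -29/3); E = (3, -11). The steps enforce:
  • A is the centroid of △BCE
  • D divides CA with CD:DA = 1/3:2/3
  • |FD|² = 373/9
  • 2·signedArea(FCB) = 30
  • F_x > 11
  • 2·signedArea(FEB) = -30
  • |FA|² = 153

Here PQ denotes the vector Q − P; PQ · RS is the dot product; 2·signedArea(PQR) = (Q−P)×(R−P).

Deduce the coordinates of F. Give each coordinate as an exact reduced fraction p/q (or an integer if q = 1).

1. F_x = 12  [2·signedArea(FCB) = 30 ∩ 2·signedArea(FEB) = -30]
2. F_y = -12  [2·signedArea(FCB) = 30 ∩ 2·signedArea(FEB) = -30]
   → F = (12, -12)

F = (12, -12)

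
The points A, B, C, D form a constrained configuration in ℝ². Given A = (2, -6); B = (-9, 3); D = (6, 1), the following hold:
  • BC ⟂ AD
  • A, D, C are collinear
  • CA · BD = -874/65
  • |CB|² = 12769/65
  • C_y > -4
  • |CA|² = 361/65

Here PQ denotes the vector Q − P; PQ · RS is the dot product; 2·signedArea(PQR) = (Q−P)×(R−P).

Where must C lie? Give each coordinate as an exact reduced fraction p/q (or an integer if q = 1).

1. C_x = 206/65  [A, D, C are collinear ∩ BC ⟂ AD]
2. C_y = -257/65  [A, D, C are collinear ∩ BC ⟂ AD]
   → C = (206/65, -257/65)

C = (206/65, -257/65)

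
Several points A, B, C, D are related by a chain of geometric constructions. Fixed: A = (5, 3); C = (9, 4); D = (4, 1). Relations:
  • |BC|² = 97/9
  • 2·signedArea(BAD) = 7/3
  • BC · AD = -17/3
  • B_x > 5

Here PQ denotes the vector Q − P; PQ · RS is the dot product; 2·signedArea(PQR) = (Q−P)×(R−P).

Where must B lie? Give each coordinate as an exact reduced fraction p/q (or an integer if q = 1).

B = (6, 8/3)

1. B_x = 6  [BC · AD = -17/3 ∩ 2·signedArea(BAD) = 7/3]
2. B_y = 8/3  [BC · AD = -17/3 ∩ 2·signedArea(BAD) = 7/3]
   → B = (6, 8/3)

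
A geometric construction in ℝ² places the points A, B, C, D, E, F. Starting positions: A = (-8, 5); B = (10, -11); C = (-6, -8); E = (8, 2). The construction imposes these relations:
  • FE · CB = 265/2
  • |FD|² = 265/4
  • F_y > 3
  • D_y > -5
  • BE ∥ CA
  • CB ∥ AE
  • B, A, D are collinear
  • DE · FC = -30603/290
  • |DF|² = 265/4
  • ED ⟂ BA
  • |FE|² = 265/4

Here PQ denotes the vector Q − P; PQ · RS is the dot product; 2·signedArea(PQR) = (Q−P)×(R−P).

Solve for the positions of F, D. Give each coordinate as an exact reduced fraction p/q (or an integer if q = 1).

1. F_x = 0  [line -16·x + 3·y + -21/2 = 0 ∩ |FE|² = 265/4]
2. F_y = 7/2  [line -16·x + 3·y + -21/2 = 0 ∩ |FE|² = 265/4]
   → F = (0, 7/2)
3. D_x = 352/145  [B, A, D are collinear ∩ ED ⟂ BA]
4. D_y = -619/145  [B, A, D are collinear ∩ ED ⟂ BA]
   → D = (352/145, -619/145)

D = (352/145, -619/145)
F = (0, 7/2)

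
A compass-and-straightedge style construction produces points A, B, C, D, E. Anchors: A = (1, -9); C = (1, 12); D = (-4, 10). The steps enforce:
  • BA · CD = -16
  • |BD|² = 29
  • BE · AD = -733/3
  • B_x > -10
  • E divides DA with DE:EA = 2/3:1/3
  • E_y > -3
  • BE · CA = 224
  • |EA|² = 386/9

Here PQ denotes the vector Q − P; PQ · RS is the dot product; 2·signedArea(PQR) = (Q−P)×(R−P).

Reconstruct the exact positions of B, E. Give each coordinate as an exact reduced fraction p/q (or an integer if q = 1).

1. B_x = -9  [line 5·x + 2·y + 29 = 0 ∩ |BD|² = 29]
2. B_y = 8  [line 5·x + 2·y + 29 = 0 ∩ |BD|² = 29]
   → B = (-9, 8)
3. E_x = -2/3  [E divides DA with DE:EA = 2/3:1/3]
4. E_y = -8/3  [E divides DA with DE:EA = 2/3:1/3]
   → E = (-2/3, -8/3)

B = (-9, 8)
E = (-2/3, -8/3)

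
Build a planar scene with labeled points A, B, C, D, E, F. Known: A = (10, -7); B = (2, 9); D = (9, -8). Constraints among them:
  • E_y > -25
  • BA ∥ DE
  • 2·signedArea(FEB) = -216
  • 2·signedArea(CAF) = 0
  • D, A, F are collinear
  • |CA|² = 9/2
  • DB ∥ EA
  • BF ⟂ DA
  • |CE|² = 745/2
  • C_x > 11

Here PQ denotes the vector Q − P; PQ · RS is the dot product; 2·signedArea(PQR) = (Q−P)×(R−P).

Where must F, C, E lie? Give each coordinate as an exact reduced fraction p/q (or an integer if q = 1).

C = (23/2, -11/2)
E = (17, -24)
F = (14, -3)

1. F_x = 14  [D, A, F are collinear ∩ BF ⟂ DA]
2. F_y = -3  [D, A, F are collinear ∩ BF ⟂ DA]
   → F = (14, -3)
3. C_x = 23/2  [line -4·x + 4·y + 68 = 0 ∩ |CA|² = 9/2]
4. C_y = -11/2  [line -4·x + 4·y + 68 = 0 ∩ |CA|² = 9/2]
   → C = (23/2, -11/2)
5. E_x = 17  [DB ∥ EA ∩ BA ∥ DE]
6. E_y = -24  [DB ∥ EA ∩ BA ∥ DE]
   → E = (17, -24)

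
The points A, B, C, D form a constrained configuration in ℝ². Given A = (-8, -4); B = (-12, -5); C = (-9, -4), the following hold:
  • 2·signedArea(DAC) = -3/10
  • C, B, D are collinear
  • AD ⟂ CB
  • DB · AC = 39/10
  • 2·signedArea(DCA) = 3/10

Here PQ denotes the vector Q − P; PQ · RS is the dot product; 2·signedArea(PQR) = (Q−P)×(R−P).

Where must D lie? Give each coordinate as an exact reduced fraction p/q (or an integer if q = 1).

1. D_x = -81/10  [C, B, D are collinear ∩ AD ⟂ CB]
2. D_y = -37/10  [C, B, D are collinear ∩ AD ⟂ CB]
   → D = (-81/10, -37/10)

D = (-81/10, -37/10)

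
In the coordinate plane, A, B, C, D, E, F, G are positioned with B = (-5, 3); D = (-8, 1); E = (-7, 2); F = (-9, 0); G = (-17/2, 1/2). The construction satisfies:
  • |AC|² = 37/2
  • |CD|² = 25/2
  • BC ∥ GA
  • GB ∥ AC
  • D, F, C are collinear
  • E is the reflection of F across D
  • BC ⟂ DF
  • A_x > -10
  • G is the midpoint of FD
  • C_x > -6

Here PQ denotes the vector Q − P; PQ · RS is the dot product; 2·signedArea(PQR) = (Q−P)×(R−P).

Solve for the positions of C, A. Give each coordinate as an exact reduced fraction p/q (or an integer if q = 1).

1. C_x = -11/2  [D, F, C are collinear ∩ BC ⟂ DF]
2. C_y = 7/2  [D, F, C are collinear ∩ BC ⟂ DF]
   → C = (-11/2, 7/2)
3. A_x = -9  [GB ∥ AC ∩ BC ∥ GA]
4. A_y = 1  [GB ∥ AC ∩ BC ∥ GA]
   → A = (-9, 1)

A = (-9, 1)
C = (-11/2, 7/2)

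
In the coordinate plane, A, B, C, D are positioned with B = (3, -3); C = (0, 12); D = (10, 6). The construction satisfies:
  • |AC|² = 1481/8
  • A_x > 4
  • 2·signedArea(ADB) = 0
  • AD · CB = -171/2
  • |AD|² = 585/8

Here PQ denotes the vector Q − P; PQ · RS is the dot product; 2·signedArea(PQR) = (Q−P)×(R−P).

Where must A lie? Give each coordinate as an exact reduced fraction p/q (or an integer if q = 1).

A = (19/4, -3/4)

1. A_x = 19/4  [2·signedArea(ADB) = 0 ∩ AD · CB = -171/2]
2. A_y = -3/4  [2·signedArea(ADB) = 0 ∩ AD · CB = -171/2]
   → A = (19/4, -3/4)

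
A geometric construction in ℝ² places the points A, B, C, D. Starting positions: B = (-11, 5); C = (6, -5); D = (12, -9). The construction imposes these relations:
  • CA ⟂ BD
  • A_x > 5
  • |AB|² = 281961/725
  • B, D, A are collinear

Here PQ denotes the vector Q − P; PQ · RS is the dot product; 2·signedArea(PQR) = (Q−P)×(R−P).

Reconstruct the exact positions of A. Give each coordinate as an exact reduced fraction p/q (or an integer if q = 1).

A = (4238/725, -3809/725)

1. A_x = 4238/725  [B, D, A are collinear ∩ CA ⟂ BD]
2. A_y = -3809/725  [B, D, A are collinear ∩ CA ⟂ BD]
   → A = (4238/725, -3809/725)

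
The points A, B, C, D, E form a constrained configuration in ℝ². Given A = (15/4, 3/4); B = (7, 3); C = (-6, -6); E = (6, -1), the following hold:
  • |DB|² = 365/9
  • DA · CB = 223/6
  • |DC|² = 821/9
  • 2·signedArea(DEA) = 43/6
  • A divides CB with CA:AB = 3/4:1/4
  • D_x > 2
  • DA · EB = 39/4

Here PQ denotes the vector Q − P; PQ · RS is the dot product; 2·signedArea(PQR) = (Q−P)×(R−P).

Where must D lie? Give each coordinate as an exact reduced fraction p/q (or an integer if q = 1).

D = (7/3, -4/3)

1. D_x = 7/3  [DA · CB = 223/6 ∩ DA · EB = 39/4]
2. D_y = -4/3  [DA · CB = 223/6 ∩ DA · EB = 39/4]
   → D = (7/3, -4/3)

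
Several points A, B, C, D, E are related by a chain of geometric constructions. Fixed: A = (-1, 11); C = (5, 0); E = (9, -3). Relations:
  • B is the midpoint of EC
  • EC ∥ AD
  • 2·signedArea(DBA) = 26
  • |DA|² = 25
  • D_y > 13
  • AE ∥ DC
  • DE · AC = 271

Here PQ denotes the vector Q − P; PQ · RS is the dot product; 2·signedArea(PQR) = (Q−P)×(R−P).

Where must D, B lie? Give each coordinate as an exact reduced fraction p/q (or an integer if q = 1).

1. D_x = -5  [AE ∥ DC ∩ EC ∥ AD]
2. D_y = 14  [AE ∥ DC ∩ EC ∥ AD]
   → D = (-5, 14)
3. B_x = 7  [B is the midpoint of EC]
4. B_y = -3/2  [B is the midpoint of EC]
   → B = (7, -3/2)

B = (7, -3/2)
D = (-5, 14)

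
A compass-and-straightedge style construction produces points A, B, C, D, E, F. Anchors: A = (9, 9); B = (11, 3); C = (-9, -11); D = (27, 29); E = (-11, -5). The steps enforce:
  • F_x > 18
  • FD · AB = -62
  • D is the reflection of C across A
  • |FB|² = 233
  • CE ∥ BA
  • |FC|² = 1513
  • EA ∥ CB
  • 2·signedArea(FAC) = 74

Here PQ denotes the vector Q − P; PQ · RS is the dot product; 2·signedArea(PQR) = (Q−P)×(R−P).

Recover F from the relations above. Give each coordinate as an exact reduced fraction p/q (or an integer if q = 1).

F = (19, 16)

1. F_x = 19  [2·signedArea(FAC) = 74 ∩ FD · AB = -62]
2. F_y = 16  [2·signedArea(FAC) = 74 ∩ FD · AB = -62]
   → F = (19, 16)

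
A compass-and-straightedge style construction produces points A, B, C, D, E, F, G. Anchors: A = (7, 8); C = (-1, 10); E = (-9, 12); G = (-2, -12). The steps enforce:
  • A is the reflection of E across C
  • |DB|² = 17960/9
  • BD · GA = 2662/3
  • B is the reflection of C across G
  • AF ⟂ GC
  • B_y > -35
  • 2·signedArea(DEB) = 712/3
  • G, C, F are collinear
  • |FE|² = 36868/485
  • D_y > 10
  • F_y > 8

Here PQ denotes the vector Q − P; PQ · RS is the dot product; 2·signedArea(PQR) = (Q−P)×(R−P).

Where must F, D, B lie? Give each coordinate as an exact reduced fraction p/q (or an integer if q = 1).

B = (-3, -34)
D = (-11/3, 32/3)
F = (-521/485, 4058/485)

1. F_x = -521/485  [G, C, F are collinear ∩ AF ⟂ GC]
2. F_y = 4058/485  [G, C, F are collinear ∩ AF ⟂ GC]
   → F = (-521/485, 4058/485)
3. B_x = -3  [B is the reflection of C across G]
4. B_y = -34  [B is the reflection of C across G]
   → B = (-3, -34)
5. D_x = -11/3  [2·signedArea(DEB) = 712/3 ∩ BD · GA = 2662/3]
6. D_y = 32/3  [2·signedArea(DEB) = 712/3 ∩ BD · GA = 2662/3]
   → D = (-11/3, 32/3)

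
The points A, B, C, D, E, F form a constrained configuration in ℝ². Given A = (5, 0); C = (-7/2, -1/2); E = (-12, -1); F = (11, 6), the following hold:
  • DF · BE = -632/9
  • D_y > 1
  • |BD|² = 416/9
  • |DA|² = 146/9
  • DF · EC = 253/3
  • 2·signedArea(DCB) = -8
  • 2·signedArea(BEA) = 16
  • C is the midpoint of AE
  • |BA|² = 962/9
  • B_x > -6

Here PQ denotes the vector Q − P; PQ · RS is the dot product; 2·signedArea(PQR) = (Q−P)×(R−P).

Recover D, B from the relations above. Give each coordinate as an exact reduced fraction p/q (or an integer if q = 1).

1. D_x = 4/3  [line -17/2·x + -1/2·y + 73/6 = 0 ∩ |DA|² = 146/9]
2. D_y = 5/3  [line -17/2·x + -1/2·y + 73/6 = 0 ∩ |DA|² = 146/9]
   → D = (4/3, 5/3)
3. B_x = -16/3  [2·signedArea(DCB) = -8 ∩ 2·signedArea(BEA) = 16]
4. B_y = 1/3  [2·signedArea(DCB) = -8 ∩ 2·signedArea(BEA) = 16]
   → B = (-16/3, 1/3)

B = (-16/3, 1/3)
D = (4/3, 5/3)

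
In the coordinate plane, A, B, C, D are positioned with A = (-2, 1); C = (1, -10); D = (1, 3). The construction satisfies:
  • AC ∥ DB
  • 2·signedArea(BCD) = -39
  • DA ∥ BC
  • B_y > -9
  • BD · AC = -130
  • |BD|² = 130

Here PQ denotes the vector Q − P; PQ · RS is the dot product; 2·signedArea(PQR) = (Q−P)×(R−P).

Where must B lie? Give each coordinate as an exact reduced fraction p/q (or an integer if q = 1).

B = (4, -8)

1. B_x = 4  [DA ∥ BC ∩ AC ∥ DB]
2. B_y = -8  [DA ∥ BC ∩ AC ∥ DB]
   → B = (4, -8)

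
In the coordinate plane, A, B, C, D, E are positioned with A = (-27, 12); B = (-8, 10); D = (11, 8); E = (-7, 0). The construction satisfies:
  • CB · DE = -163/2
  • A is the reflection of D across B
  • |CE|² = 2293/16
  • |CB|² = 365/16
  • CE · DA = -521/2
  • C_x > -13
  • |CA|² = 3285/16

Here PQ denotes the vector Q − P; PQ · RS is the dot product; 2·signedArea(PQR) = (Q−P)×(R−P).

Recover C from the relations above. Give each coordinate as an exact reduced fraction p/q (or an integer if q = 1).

C = (-51/4, 21/2)

1. C_x = -51/4  [CB · DE = -163/2 ∩ CE · DA = -521/2]
2. C_y = 21/2  [CB · DE = -163/2 ∩ CE · DA = -521/2]
   → C = (-51/4, 21/2)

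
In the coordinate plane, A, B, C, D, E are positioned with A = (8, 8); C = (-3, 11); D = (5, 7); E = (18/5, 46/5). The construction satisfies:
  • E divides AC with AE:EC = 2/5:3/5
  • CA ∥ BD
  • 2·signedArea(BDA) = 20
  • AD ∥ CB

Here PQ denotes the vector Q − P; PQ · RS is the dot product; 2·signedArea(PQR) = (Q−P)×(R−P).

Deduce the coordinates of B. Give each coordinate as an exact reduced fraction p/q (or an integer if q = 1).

1. B_x = -6  [CA ∥ BD ∩ AD ∥ CB]
2. B_y = 10  [CA ∥ BD ∩ AD ∥ CB]
   → B = (-6, 10)

B = (-6, 10)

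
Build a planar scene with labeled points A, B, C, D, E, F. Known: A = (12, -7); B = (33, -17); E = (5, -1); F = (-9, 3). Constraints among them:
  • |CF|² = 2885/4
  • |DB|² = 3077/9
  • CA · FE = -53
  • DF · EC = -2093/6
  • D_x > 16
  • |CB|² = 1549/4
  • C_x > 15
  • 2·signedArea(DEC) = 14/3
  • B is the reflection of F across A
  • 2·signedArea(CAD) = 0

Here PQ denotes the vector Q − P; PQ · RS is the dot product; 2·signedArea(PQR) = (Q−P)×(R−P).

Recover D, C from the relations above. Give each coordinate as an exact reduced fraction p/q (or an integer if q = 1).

1. C_x = 31/2  [line -14·x + 4·y + 249 = 0 ∩ |CB|² = 1549/4]
2. C_y = -8  [line -14·x + 4·y + 249 = 0 ∩ |CB|² = 1549/4]
   → C = (31/2, -8)
3. D_x = 50/3  [2·signedArea(DEC) = 14/3 ∩ 2·signedArea(CAD) = 0]
4. D_y = -25/3  [2·signedArea(DEC) = 14/3 ∩ 2·signedArea(CAD) = 0]
   → D = (50/3, -25/3)

C = (31/2, -8)
D = (50/3, -25/3)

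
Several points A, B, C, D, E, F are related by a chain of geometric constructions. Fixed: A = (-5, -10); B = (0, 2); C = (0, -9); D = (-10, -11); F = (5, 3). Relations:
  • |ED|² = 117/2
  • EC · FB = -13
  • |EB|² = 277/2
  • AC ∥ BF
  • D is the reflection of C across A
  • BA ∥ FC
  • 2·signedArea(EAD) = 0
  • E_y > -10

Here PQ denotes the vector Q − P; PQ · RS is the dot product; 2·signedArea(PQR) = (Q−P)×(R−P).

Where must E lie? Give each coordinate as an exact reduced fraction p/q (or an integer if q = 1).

1. E_x = -5/2  [2·signedArea(EAD) = 0 ∩ EC · FB = -13]
2. E_y = -19/2  [2·signedArea(EAD) = 0 ∩ EC · FB = -13]
   → E = (-5/2, -19/2)

E = (-5/2, -19/2)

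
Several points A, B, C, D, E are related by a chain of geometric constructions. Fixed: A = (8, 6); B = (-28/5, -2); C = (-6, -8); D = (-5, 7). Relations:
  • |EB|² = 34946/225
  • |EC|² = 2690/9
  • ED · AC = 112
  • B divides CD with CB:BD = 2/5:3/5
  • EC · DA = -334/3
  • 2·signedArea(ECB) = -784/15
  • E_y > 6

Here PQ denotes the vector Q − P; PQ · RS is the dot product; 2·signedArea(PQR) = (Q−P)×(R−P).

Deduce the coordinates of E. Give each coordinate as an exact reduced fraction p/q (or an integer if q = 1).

1. E_x = 11/3  [EC · DA = -334/3 ∩ 2·signedArea(ECB) = -784/15]
2. E_y = 19/3  [EC · DA = -334/3 ∩ 2·signedArea(ECB) = -784/15]
   → E = (11/3, 19/3)

E = (11/3, 19/3)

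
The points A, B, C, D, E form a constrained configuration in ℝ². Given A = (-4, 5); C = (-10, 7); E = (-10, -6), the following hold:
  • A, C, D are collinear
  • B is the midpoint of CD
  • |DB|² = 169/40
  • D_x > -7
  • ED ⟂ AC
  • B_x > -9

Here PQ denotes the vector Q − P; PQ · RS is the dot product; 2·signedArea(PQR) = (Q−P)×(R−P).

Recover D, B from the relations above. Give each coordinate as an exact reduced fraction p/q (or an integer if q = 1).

B = (-161/20, 127/20)
D = (-61/10, 57/10)

1. D_x = -61/10  [A, C, D are collinear ∩ ED ⟂ AC]
2. D_y = 57/10  [A, C, D are collinear ∩ ED ⟂ AC]
   → D = (-61/10, 57/10)
3. B_x = -161/20  [B is the midpoint of CD]
4. B_y = 127/20  [B is the midpoint of CD]
   → B = (-161/20, 127/20)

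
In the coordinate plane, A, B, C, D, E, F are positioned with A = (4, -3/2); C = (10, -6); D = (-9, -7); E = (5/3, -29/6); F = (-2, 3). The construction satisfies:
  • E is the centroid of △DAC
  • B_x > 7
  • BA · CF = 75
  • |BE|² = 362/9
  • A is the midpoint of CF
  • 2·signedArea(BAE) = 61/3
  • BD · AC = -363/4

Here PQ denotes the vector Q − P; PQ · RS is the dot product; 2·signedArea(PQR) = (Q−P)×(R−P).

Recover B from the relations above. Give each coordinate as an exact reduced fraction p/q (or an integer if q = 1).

B = (8, -9/2)

1. B_x = 8  [BA · CF = 75 ∩ 2·signedArea(BAE) = 61/3]
2. B_y = -9/2  [BA · CF = 75 ∩ 2·signedArea(BAE) = 61/3]
   → B = (8, -9/2)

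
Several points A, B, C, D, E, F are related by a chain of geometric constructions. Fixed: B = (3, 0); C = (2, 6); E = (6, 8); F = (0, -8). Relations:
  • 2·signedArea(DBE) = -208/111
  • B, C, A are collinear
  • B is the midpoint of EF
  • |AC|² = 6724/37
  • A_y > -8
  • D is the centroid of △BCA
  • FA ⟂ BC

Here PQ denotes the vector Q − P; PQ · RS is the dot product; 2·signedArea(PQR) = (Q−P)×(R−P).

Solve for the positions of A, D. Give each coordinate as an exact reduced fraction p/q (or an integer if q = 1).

1. A_x = 156/37  [B, C, A are collinear ∩ FA ⟂ BC]
2. A_y = -270/37  [B, C, A are collinear ∩ FA ⟂ BC]
   → A = (156/37, -270/37)
3. D_x = 341/111  [D is the centroid of △BCA]
4. D_y = -16/37  [D is the centroid of △BCA]
   → D = (341/111, -16/37)

A = (156/37, -270/37)
D = (341/111, -16/37)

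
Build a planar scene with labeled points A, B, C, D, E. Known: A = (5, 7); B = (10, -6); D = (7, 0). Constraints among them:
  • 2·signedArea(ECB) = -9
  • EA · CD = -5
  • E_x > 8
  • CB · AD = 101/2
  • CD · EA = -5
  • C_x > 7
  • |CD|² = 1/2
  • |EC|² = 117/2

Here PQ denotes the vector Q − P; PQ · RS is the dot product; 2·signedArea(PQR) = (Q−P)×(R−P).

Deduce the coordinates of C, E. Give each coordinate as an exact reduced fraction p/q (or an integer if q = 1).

C = (15/2, 1/2)
E = (9, -7)

1. C_x = 15/2  [line -2·x + 7·y + 23/2 = 0 ∩ |CD|² = 1/2]
2. C_y = 1/2  [line -2·x + 7·y + 23/2 = 0 ∩ |CD|² = 1/2]
   → C = (15/2, 1/2)
3. E_x = 9  [EA · CD = -5 ∩ 2·signedArea(ECB) = -9]
4. E_y = -7  [EA · CD = -5 ∩ 2·signedArea(ECB) = -9]
   → E = (9, -7)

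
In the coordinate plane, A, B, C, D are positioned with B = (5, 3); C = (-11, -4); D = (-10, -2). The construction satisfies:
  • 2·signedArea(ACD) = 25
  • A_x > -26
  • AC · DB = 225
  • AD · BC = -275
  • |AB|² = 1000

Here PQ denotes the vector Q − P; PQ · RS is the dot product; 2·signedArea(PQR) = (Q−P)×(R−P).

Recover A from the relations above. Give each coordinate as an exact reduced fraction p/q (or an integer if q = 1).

A = (-25, -7)

1. A_x = -25  [AC · DB = 225 ∩ AD · BC = -275]
2. A_y = -7  [AC · DB = 225 ∩ AD · BC = -275]
   → A = (-25, -7)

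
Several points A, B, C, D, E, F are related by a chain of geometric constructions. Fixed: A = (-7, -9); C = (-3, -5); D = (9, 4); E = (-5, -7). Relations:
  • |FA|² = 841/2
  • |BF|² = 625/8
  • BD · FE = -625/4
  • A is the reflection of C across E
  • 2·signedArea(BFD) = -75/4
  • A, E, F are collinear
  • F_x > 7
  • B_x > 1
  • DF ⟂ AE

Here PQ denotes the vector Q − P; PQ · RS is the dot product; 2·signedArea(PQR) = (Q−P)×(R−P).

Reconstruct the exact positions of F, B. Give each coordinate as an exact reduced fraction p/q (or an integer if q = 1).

B = (5/4, -3/4)
F = (15/2, 11/2)

1. F_x = 15/2  [A, E, F are collinear ∩ DF ⟂ AE]
2. F_y = 11/2  [A, E, F are collinear ∩ DF ⟂ AE]
   → F = (15/2, 11/2)
3. B_x = 5/4  [line 25/2·x + 25/2·y + -25/4 = 0 ∩ |BF|² = 625/8]
4. B_y = -3/4  [line 25/2·x + 25/2·y + -25/4 = 0 ∩ |BF|² = 625/8]
   → B = (5/4, -3/4)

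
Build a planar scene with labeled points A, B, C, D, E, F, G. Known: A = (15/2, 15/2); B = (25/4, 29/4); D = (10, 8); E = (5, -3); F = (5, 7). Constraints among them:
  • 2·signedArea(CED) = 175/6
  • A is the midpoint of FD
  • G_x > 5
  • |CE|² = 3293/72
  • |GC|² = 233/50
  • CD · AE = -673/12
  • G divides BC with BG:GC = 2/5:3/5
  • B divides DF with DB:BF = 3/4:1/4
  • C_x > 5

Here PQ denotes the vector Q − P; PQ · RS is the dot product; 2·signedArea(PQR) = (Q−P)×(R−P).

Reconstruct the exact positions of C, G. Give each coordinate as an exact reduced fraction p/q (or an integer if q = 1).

1. C_x = 65/12  [2·signedArea(CED) = 175/6 ∩ CD · AE = -673/12]
2. C_y = 15/4  [2·signedArea(CED) = 175/6 ∩ CD · AE = -673/12]
   → C = (65/12, 15/4)
3. G_x = 71/12  [G divides BC with BG:GC = 2/5:3/5]
4. G_y = 117/20  [G divides BC with BG:GC = 2/5:3/5]
   → G = (71/12, 117/20)

C = (65/12, 15/4)
G = (71/12, 117/20)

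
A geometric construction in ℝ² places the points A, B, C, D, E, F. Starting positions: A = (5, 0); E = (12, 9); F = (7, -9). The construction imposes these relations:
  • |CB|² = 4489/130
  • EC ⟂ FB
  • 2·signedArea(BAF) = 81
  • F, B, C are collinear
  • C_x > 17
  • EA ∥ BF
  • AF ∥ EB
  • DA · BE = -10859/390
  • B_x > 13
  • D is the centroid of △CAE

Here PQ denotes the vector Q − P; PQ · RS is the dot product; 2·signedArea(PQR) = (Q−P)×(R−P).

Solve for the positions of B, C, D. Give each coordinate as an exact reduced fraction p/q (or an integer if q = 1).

1. B_x = 14  [EA ∥ BF ∩ AF ∥ EB]
2. B_y = 0  [EA ∥ BF ∩ AF ∥ EB]
   → B = (14, 0)
3. C_x = 2289/130  [F, B, C are collinear ∩ EC ⟂ FB]
4. C_y = 603/130  [F, B, C are collinear ∩ EC ⟂ FB]
   → C = (2289/130, 603/130)
5. D_x = 4499/390  [D is the centroid of △CAE]
6. D_y = 591/130  [D is the centroid of △CAE]
   → D = (4499/390, 591/130)

B = (14, 0)
C = (2289/130, 603/130)
D = (4499/390, 591/130)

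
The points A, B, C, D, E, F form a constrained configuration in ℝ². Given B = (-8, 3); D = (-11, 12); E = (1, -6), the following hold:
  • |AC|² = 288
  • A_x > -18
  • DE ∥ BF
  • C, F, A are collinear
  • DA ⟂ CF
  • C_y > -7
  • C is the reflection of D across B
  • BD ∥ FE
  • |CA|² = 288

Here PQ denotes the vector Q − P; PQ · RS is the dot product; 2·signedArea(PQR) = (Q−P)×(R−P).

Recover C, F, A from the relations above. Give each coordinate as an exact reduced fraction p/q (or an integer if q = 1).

A = (-17, 6)
C = (-5, -6)
F = (4, -15)

1. C_x = -5  [C is the reflection of D across B]
2. C_y = -6  [C is the reflection of D across B]
   → C = (-5, -6)
3. F_x = 4  [BD ∥ FE ∩ DE ∥ BF]
4. F_y = -15  [BD ∥ FE ∩ DE ∥ BF]
   → F = (4, -15)
5. A_x = -17  [C, F, A are collinear ∩ DA ⟂ CF]
6. A_y = 6  [C, F, A are collinear ∩ DA ⟂ CF]
   → A = (-17, 6)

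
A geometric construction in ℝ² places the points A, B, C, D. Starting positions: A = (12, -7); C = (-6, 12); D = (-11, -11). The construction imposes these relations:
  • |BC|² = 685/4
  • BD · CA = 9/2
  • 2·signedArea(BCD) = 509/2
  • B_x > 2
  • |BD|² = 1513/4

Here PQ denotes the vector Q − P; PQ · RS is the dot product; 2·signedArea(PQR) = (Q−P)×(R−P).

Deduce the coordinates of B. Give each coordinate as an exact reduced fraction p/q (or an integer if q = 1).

B = (3, 5/2)

1. B_x = 3  [2·signedArea(BCD) = 509/2 ∩ BD · CA = 9/2]
2. B_y = 5/2  [2·signedArea(BCD) = 509/2 ∩ BD · CA = 9/2]
   → B = (3, 5/2)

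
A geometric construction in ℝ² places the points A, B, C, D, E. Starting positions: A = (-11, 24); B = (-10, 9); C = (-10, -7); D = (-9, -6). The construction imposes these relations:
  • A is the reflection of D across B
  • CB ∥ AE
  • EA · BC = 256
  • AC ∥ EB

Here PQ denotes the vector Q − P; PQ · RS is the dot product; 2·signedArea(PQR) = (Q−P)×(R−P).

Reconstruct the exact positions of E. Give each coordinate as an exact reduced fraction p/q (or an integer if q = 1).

1. E_x = -11  [AC ∥ EB ∩ CB ∥ AE]
2. E_y = 40  [AC ∥ EB ∩ CB ∥ AE]
   → E = (-11, 40)

E = (-11, 40)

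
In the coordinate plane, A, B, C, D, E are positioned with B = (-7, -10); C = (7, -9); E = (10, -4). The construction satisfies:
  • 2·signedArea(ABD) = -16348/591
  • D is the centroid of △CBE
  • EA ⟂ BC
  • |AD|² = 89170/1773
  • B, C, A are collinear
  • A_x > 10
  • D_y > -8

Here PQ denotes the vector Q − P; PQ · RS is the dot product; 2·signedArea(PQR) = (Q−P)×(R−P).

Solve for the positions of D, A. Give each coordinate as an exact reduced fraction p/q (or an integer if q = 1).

A = (2037/197, -1726/197)
D = (10/3, -23/3)

1. D_x = 10/3  [D is the centroid of △CBE]
2. D_y = -23/3  [D is the centroid of △CBE]
   → D = (10/3, -23/3)
3. A_x = 2037/197  [B, C, A are collinear ∩ EA ⟂ BC]
4. A_y = -1726/197  [B, C, A are collinear ∩ EA ⟂ BC]
   → A = (2037/197, -1726/197)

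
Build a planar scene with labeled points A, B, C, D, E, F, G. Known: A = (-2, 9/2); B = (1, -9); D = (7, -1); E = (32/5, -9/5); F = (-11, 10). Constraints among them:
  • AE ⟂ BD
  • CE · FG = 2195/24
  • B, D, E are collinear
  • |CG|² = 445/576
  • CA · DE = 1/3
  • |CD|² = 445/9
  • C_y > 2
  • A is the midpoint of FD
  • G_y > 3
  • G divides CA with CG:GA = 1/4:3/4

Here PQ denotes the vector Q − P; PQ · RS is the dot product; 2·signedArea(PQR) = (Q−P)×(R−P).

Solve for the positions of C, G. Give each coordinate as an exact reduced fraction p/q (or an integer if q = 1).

1. C_x = 1  [line 3/5·x + 4/5·y + -41/15 = 0 ∩ |CD|² = 445/9]
2. C_y = 8/3  [line 3/5·x + 4/5·y + -41/15 = 0 ∩ |CD|² = 445/9]
   → C = (1, 8/3)
3. G_x = 1/4  [G divides CA with CG:GA = 1/4:3/4]
4. G_y = 25/8  [G divides CA with CG:GA = 1/4:3/4]
   → G = (1/4, 25/8)

C = (1, 8/3)
G = (1/4, 25/8)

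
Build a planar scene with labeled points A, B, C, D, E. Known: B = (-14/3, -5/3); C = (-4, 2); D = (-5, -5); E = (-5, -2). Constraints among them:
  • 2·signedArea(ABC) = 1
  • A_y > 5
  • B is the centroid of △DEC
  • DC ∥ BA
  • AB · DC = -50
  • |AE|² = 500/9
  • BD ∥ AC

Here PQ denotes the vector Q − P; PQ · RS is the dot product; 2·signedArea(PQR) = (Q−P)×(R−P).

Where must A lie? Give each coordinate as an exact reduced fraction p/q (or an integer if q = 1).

1. A_x = -11/3  [BD ∥ AC ∩ DC ∥ BA]
2. A_y = 16/3  [BD ∥ AC ∩ DC ∥ BA]
   → A = (-11/3, 16/3)

A = (-11/3, 16/3)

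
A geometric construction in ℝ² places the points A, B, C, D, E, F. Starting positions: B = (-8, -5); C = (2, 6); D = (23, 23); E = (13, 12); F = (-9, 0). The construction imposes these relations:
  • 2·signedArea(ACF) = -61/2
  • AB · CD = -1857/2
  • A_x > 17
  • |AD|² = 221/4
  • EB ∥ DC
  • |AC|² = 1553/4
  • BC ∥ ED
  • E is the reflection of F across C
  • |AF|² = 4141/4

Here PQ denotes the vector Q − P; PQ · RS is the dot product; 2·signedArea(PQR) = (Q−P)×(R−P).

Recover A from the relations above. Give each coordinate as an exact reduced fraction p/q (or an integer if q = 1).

1. A_x = 18  [2·signedArea(ACF) = -61/2 ∩ AB · CD = -1857/2]
2. A_y = 35/2  [2·signedArea(ACF) = -61/2 ∩ AB · CD = -1857/2]
   → A = (18, 35/2)

A = (18, 35/2)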